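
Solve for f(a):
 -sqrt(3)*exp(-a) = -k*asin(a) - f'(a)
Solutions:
 f(a) = C1 - a*k*asin(a) - k*sqrt(1 - a^2) - sqrt(3)*exp(-a)


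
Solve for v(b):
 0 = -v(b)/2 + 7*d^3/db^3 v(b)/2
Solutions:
 v(b) = C3*exp(7^(2/3)*b/7) + (C1*sin(sqrt(3)*7^(2/3)*b/14) + C2*cos(sqrt(3)*7^(2/3)*b/14))*exp(-7^(2/3)*b/14)


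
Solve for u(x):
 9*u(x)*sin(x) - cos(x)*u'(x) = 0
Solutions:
 u(x) = C1/cos(x)^9


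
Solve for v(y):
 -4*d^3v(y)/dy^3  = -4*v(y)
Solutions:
 v(y) = C3*exp(y) + (C1*sin(sqrt(3)*y/2) + C2*cos(sqrt(3)*y/2))*exp(-y/2)


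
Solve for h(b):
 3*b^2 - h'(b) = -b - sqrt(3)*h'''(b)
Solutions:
 h(b) = C1 + C2*exp(-3^(3/4)*b/3) + C3*exp(3^(3/4)*b/3) + b^3 + b^2/2 + 6*sqrt(3)*b


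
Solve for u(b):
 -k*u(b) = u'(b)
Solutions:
 u(b) = C1*exp(-b*k)


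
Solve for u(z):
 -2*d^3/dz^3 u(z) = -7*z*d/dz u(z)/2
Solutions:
 u(z) = C1 + Integral(C2*airyai(14^(1/3)*z/2) + C3*airybi(14^(1/3)*z/2), z)


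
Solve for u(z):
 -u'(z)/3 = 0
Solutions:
 u(z) = C1


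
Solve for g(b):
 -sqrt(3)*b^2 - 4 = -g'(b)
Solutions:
 g(b) = C1 + sqrt(3)*b^3/3 + 4*b


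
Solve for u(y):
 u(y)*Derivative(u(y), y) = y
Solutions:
 u(y) = -sqrt(C1 + y^2)
 u(y) = sqrt(C1 + y^2)


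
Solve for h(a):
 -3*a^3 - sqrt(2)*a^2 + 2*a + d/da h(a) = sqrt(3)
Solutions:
 h(a) = C1 + 3*a^4/4 + sqrt(2)*a^3/3 - a^2 + sqrt(3)*a


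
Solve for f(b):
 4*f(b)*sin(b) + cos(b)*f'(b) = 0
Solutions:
 f(b) = C1*cos(b)^4


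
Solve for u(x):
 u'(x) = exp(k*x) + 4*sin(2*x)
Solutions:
 u(x) = C1 - 2*cos(2*x) + exp(k*x)/k


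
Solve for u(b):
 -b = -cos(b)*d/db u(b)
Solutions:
 u(b) = C1 + Integral(b/cos(b), b)


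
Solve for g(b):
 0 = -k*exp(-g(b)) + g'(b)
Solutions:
 g(b) = log(C1 + b*k)


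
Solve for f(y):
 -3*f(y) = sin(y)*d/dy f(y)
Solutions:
 f(y) = C1*(cos(y) + 1)^(3/2)/(cos(y) - 1)^(3/2)


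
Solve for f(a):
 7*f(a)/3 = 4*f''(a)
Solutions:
 f(a) = C1*exp(-sqrt(21)*a/6) + C2*exp(sqrt(21)*a/6)


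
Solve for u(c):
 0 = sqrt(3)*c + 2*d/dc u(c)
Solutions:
 u(c) = C1 - sqrt(3)*c^2/4


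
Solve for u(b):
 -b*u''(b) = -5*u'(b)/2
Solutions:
 u(b) = C1 + C2*b^(7/2)


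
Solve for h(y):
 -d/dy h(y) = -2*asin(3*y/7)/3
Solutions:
 h(y) = C1 + 2*y*asin(3*y/7)/3 + 2*sqrt(49 - 9*y^2)/9


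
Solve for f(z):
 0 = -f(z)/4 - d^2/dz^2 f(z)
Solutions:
 f(z) = C1*sin(z/2) + C2*cos(z/2)


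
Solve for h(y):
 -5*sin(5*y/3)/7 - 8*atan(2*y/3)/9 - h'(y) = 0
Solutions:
 h(y) = C1 - 8*y*atan(2*y/3)/9 + 2*log(4*y^2 + 9)/3 + 3*cos(5*y/3)/7


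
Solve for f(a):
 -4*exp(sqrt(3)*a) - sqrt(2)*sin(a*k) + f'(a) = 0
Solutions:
 f(a) = C1 + 4*sqrt(3)*exp(sqrt(3)*a)/3 - sqrt(2)*cos(a*k)/k


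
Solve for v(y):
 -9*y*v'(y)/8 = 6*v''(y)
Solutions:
 v(y) = C1 + C2*erf(sqrt(6)*y/8)


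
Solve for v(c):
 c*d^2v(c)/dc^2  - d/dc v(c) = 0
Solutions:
 v(c) = C1 + C2*c^2


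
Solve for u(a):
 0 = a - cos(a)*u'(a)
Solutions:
 u(a) = C1 + Integral(a/cos(a), a)


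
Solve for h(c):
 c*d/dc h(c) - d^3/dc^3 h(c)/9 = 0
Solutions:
 h(c) = C1 + Integral(C2*airyai(3^(2/3)*c) + C3*airybi(3^(2/3)*c), c)


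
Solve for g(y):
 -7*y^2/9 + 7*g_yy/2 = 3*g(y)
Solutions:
 g(y) = C1*exp(-sqrt(42)*y/7) + C2*exp(sqrt(42)*y/7) - 7*y^2/27 - 49/81


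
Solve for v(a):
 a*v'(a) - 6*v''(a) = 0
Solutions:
 v(a) = C1 + C2*erfi(sqrt(3)*a/6)


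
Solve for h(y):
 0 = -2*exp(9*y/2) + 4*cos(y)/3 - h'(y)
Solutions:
 h(y) = C1 - 4*exp(9*y/2)/9 + 4*sin(y)/3


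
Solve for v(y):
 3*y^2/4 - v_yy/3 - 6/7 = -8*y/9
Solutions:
 v(y) = C1 + C2*y + 3*y^4/16 + 4*y^3/9 - 9*y^2/7


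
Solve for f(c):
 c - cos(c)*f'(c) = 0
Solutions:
 f(c) = C1 + Integral(c/cos(c), c)


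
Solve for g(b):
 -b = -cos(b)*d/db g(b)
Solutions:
 g(b) = C1 + Integral(b/cos(b), b)


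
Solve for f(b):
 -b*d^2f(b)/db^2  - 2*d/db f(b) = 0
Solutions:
 f(b) = C1 + C2/b


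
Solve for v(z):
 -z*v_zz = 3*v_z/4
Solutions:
 v(z) = C1 + C2*z^(1/4)


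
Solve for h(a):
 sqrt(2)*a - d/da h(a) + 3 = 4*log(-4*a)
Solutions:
 h(a) = C1 + sqrt(2)*a^2/2 - 4*a*log(-a) + a*(7 - 8*log(2))


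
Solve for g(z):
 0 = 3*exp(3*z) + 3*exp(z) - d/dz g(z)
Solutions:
 g(z) = C1 + exp(3*z) + 3*exp(z)


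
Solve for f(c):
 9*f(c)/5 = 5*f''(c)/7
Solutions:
 f(c) = C1*exp(-3*sqrt(7)*c/5) + C2*exp(3*sqrt(7)*c/5)


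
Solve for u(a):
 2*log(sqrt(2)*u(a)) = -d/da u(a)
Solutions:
 Integral(1/(2*log(_y) + log(2)), (_y, u(a))) = C1 - a


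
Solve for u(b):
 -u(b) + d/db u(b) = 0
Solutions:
 u(b) = C1*exp(b)


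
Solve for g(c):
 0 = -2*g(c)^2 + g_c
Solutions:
 g(c) = -1/(C1 + 2*c)


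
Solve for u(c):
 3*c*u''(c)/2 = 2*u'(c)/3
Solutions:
 u(c) = C1 + C2*c^(13/9)


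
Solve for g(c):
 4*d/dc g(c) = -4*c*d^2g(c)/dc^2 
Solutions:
 g(c) = C1 + C2*log(c)


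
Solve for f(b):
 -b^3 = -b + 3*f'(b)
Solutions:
 f(b) = C1 - b^4/12 + b^2/6


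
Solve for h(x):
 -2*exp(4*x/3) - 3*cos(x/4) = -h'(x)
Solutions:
 h(x) = C1 + 3*exp(4*x/3)/2 + 12*sin(x/4)


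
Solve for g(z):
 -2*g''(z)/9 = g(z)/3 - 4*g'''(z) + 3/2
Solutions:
 g(z) = C1*exp(z*(-(81*sqrt(6563) + 6562)^(1/3) - 1/(81*sqrt(6563) + 6562)^(1/3) + 2)/108)*sin(sqrt(3)*z*(-(81*sqrt(6563) + 6562)^(1/3) + (81*sqrt(6563) + 6562)^(-1/3))/108) + C2*exp(z*(-(81*sqrt(6563) + 6562)^(1/3) - 1/(81*sqrt(6563) + 6562)^(1/3) + 2)/108)*cos(sqrt(3)*z*(-(81*sqrt(6563) + 6562)^(1/3) + (81*sqrt(6563) + 6562)^(-1/3))/108) + C3*exp(z*((81*sqrt(6563) + 6562)^(-1/3) + 1 + (81*sqrt(6563) + 6562)^(1/3))/54) - 9/2


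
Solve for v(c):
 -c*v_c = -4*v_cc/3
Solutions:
 v(c) = C1 + C2*erfi(sqrt(6)*c/4)


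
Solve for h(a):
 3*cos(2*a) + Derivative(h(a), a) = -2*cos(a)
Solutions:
 h(a) = C1 - 2*sin(a) - 3*sin(2*a)/2


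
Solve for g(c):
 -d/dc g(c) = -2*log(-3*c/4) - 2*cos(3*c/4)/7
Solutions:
 g(c) = C1 + 2*c*log(-c) - 4*c*log(2) - 2*c + 2*c*log(3) + 8*sin(3*c/4)/21


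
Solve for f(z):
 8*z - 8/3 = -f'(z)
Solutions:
 f(z) = C1 - 4*z^2 + 8*z/3


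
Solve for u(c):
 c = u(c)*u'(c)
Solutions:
 u(c) = -sqrt(C1 + c^2)
 u(c) = sqrt(C1 + c^2)


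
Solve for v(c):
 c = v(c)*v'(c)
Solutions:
 v(c) = -sqrt(C1 + c^2)
 v(c) = sqrt(C1 + c^2)


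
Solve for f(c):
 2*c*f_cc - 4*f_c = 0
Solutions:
 f(c) = C1 + C2*c^3


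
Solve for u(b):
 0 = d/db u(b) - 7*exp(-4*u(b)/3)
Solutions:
 u(b) = 3*log(-I*(C1 + 28*b/3)^(1/4))
 u(b) = 3*log(I*(C1 + 28*b/3)^(1/4))
 u(b) = 3*log(-(C1 + 28*b/3)^(1/4))
 u(b) = 3*log(C1 + 28*b/3)/4


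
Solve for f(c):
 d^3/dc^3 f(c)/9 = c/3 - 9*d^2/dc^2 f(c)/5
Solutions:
 f(c) = C1 + C2*c + C3*exp(-81*c/5) + 5*c^3/162 - 25*c^2/4374


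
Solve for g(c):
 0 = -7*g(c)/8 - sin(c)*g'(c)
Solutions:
 g(c) = C1*(cos(c) + 1)^(7/16)/(cos(c) - 1)^(7/16)


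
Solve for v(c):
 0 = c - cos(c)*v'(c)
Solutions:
 v(c) = C1 + Integral(c/cos(c), c)


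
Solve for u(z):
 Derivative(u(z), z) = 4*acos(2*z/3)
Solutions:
 u(z) = C1 + 4*z*acos(2*z/3) - 2*sqrt(9 - 4*z^2)


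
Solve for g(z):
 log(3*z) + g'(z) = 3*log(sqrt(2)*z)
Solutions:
 g(z) = C1 + 2*z*log(z) - 2*z + z*log(2*sqrt(2)/3)


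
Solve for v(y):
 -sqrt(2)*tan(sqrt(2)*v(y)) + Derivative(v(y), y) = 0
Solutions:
 v(y) = sqrt(2)*(pi - asin(C1*exp(2*y)))/2
 v(y) = sqrt(2)*asin(C1*exp(2*y))/2


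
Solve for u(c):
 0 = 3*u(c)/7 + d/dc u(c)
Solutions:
 u(c) = C1*exp(-3*c/7)


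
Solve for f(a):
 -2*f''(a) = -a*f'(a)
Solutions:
 f(a) = C1 + C2*erfi(a/2)


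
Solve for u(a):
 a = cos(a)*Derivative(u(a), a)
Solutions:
 u(a) = C1 + Integral(a/cos(a), a)


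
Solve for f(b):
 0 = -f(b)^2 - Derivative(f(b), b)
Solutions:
 f(b) = 1/(C1 + b)


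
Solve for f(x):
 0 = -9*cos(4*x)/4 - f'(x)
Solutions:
 f(x) = C1 - 9*sin(4*x)/16


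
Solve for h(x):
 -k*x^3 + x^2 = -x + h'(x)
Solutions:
 h(x) = C1 - k*x^4/4 + x^3/3 + x^2/2


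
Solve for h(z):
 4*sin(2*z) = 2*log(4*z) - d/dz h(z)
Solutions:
 h(z) = C1 + 2*z*log(z) - 2*z + 4*z*log(2) + 2*cos(2*z)


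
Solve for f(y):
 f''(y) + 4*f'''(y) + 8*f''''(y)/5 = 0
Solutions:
 f(y) = C1 + C2*y + C3*exp(y*(-5 + sqrt(15))/4) + C4*exp(-y*(sqrt(15) + 5)/4)


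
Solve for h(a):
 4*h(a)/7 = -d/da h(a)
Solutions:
 h(a) = C1*exp(-4*a/7)


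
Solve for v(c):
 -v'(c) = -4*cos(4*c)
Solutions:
 v(c) = C1 + sin(4*c)


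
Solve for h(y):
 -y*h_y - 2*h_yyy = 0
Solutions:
 h(y) = C1 + Integral(C2*airyai(-2^(2/3)*y/2) + C3*airybi(-2^(2/3)*y/2), y)


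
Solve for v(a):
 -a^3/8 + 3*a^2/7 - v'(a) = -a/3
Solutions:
 v(a) = C1 - a^4/32 + a^3/7 + a^2/6


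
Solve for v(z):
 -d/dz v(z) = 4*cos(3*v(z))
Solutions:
 v(z) = -asin((C1 + exp(24*z))/(C1 - exp(24*z)))/3 + pi/3
 v(z) = asin((C1 + exp(24*z))/(C1 - exp(24*z)))/3


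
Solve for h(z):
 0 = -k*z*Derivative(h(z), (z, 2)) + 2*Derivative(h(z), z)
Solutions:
 h(z) = C1 + z^(((re(k) + 2)*re(k) + im(k)^2)/(re(k)^2 + im(k)^2))*(C2*sin(2*log(z)*Abs(im(k))/(re(k)^2 + im(k)^2)) + C3*cos(2*log(z)*im(k)/(re(k)^2 + im(k)^2)))


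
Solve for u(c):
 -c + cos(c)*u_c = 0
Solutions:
 u(c) = C1 + Integral(c/cos(c), c)


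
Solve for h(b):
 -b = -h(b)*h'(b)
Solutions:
 h(b) = -sqrt(C1 + b^2)
 h(b) = sqrt(C1 + b^2)


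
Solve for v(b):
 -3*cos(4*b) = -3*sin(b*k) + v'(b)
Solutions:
 v(b) = C1 - 3*sin(4*b)/4 - 3*cos(b*k)/k


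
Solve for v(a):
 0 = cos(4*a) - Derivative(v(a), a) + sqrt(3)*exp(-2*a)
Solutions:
 v(a) = C1 + sin(4*a)/4 - sqrt(3)*exp(-2*a)/2


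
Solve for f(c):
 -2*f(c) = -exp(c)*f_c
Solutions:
 f(c) = C1*exp(-2*exp(-c))


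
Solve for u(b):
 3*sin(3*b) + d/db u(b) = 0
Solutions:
 u(b) = C1 + cos(3*b)


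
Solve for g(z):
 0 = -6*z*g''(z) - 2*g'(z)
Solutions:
 g(z) = C1 + C2*z^(2/3)


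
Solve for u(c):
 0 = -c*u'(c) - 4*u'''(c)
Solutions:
 u(c) = C1 + Integral(C2*airyai(-2^(1/3)*c/2) + C3*airybi(-2^(1/3)*c/2), c)


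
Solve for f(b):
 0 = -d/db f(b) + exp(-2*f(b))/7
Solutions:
 f(b) = log(-sqrt(C1 + 14*b)) - log(7)
 f(b) = log(C1 + 14*b)/2 - log(7)


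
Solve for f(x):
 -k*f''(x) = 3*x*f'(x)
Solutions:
 f(x) = C1 + C2*sqrt(k)*erf(sqrt(6)*x*sqrt(1/k)/2)


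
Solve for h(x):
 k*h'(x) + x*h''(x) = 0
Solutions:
 h(x) = C1 + x^(1 - re(k))*(C2*sin(log(x)*Abs(im(k))) + C3*cos(log(x)*im(k)))


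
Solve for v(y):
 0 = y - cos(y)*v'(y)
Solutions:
 v(y) = C1 + Integral(y/cos(y), y)


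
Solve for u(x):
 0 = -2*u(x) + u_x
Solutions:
 u(x) = C1*exp(2*x)


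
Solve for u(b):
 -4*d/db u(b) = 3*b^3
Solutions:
 u(b) = C1 - 3*b^4/16


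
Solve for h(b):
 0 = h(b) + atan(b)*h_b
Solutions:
 h(b) = C1*exp(-Integral(1/atan(b), b))


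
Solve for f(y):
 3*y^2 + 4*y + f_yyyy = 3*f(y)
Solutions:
 f(y) = C1*exp(-3^(1/4)*y) + C2*exp(3^(1/4)*y) + C3*sin(3^(1/4)*y) + C4*cos(3^(1/4)*y) + y^2 + 4*y/3


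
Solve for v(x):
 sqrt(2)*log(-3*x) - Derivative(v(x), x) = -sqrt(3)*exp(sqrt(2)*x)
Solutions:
 v(x) = C1 + sqrt(2)*x*log(-x) + sqrt(2)*x*(-1 + log(3)) + sqrt(6)*exp(sqrt(2)*x)/2


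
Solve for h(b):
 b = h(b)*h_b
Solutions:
 h(b) = -sqrt(C1 + b^2)
 h(b) = sqrt(C1 + b^2)


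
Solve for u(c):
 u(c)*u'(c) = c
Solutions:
 u(c) = -sqrt(C1 + c^2)
 u(c) = sqrt(C1 + c^2)


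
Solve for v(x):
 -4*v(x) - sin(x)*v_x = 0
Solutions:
 v(x) = C1*(cos(x)^2 + 2*cos(x) + 1)/(cos(x)^2 - 2*cos(x) + 1)


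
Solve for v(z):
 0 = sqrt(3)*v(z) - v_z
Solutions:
 v(z) = C1*exp(sqrt(3)*z)


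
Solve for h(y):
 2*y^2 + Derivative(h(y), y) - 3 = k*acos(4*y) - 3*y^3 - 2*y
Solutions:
 h(y) = C1 + k*(y*acos(4*y) - sqrt(1 - 16*y^2)/4) - 3*y^4/4 - 2*y^3/3 - y^2 + 3*y


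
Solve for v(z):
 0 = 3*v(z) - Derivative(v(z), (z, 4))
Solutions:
 v(z) = C1*exp(-3^(1/4)*z) + C2*exp(3^(1/4)*z) + C3*sin(3^(1/4)*z) + C4*cos(3^(1/4)*z)


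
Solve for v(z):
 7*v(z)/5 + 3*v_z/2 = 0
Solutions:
 v(z) = C1*exp(-14*z/15)


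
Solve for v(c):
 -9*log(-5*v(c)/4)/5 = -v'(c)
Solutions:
 -5*Integral(1/(log(-_y) - 2*log(2) + log(5)), (_y, v(c)))/9 = C1 - c


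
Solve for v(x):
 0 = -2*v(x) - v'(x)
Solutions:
 v(x) = C1*exp(-2*x)


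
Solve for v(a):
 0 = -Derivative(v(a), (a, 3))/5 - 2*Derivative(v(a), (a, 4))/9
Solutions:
 v(a) = C1 + C2*a + C3*a^2 + C4*exp(-9*a/10)


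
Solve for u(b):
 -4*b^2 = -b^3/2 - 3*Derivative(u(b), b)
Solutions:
 u(b) = C1 - b^4/24 + 4*b^3/9


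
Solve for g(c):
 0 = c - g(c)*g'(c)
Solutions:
 g(c) = -sqrt(C1 + c^2)
 g(c) = sqrt(C1 + c^2)


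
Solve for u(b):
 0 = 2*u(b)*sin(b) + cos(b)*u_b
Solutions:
 u(b) = C1*cos(b)^2


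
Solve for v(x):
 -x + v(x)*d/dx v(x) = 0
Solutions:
 v(x) = -sqrt(C1 + x^2)
 v(x) = sqrt(C1 + x^2)


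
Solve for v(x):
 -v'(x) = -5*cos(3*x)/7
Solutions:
 v(x) = C1 + 5*sin(3*x)/21


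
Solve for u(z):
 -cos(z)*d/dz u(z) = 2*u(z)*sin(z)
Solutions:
 u(z) = C1*cos(z)^2


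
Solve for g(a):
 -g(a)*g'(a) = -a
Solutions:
 g(a) = -sqrt(C1 + a^2)
 g(a) = sqrt(C1 + a^2)


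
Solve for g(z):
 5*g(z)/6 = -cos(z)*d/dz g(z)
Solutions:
 g(z) = C1*(sin(z) - 1)^(5/12)/(sin(z) + 1)^(5/12)


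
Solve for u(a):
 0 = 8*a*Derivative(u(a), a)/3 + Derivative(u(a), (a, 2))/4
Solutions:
 u(a) = C1 + C2*erf(4*sqrt(3)*a/3)


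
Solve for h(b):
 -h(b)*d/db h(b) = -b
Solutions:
 h(b) = -sqrt(C1 + b^2)
 h(b) = sqrt(C1 + b^2)


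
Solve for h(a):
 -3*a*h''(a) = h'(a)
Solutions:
 h(a) = C1 + C2*a^(2/3)


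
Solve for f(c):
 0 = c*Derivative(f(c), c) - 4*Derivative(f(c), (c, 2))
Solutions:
 f(c) = C1 + C2*erfi(sqrt(2)*c/4)


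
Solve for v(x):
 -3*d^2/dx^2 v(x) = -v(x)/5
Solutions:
 v(x) = C1*exp(-sqrt(15)*x/15) + C2*exp(sqrt(15)*x/15)


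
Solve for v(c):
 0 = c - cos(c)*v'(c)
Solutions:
 v(c) = C1 + Integral(c/cos(c), c)


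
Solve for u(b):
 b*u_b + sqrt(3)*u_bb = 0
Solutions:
 u(b) = C1 + C2*erf(sqrt(2)*3^(3/4)*b/6)


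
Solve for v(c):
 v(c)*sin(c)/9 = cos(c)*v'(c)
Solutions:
 v(c) = C1/cos(c)^(1/9)


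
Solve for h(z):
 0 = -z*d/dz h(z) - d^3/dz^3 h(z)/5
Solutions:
 h(z) = C1 + Integral(C2*airyai(-5^(1/3)*z) + C3*airybi(-5^(1/3)*z), z)


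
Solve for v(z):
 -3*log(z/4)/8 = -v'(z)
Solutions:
 v(z) = C1 + 3*z*log(z)/8 - 3*z*log(2)/4 - 3*z/8


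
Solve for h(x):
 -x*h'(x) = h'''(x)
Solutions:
 h(x) = C1 + Integral(C2*airyai(-x) + C3*airybi(-x), x)


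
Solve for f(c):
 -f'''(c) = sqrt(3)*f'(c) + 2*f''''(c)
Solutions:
 f(c) = C1 + C2*exp(c*(-2 + (1 + 54*sqrt(3) + sqrt(-1 + (1 + 54*sqrt(3))^2))^(-1/3) + (1 + 54*sqrt(3) + sqrt(-1 + (1 + 54*sqrt(3))^2))^(1/3))/12)*sin(sqrt(3)*c*(-(1 + 54*sqrt(3) + sqrt(-1 + (1 + 54*sqrt(3))^2))^(1/3) + (1 + 54*sqrt(3) + sqrt(-1 + (1 + 54*sqrt(3))^2))^(-1/3))/12) + C3*exp(c*(-2 + (1 + 54*sqrt(3) + sqrt(-1 + (1 + 54*sqrt(3))^2))^(-1/3) + (1 + 54*sqrt(3) + sqrt(-1 + (1 + 54*sqrt(3))^2))^(1/3))/12)*cos(sqrt(3)*c*(-(1 + 54*sqrt(3) + sqrt(-1 + (1 + 54*sqrt(3))^2))^(1/3) + (1 + 54*sqrt(3) + sqrt(-1 + (1 + 54*sqrt(3))^2))^(-1/3))/12) + C4*exp(-c*((1 + 54*sqrt(3) + sqrt(-1 + (1 + 54*sqrt(3))^2))^(-1/3) + 1 + (1 + 54*sqrt(3) + sqrt(-1 + (1 + 54*sqrt(3))^2))^(1/3))/6)


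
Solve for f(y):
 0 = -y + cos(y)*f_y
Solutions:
 f(y) = C1 + Integral(y/cos(y), y)


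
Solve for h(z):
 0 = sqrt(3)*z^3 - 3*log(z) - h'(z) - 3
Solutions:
 h(z) = C1 + sqrt(3)*z^4/4 - 3*z*log(z)


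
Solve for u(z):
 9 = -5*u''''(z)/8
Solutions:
 u(z) = C1 + C2*z + C3*z^2 + C4*z^3 - 3*z^4/5


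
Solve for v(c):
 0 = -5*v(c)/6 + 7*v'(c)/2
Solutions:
 v(c) = C1*exp(5*c/21)


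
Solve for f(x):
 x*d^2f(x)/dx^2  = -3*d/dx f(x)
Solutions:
 f(x) = C1 + C2/x^2


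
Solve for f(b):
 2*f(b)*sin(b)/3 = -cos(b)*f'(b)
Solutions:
 f(b) = C1*cos(b)^(2/3)


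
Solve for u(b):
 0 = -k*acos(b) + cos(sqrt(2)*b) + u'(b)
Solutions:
 u(b) = C1 + k*(b*acos(b) - sqrt(1 - b^2)) - sqrt(2)*sin(sqrt(2)*b)/2


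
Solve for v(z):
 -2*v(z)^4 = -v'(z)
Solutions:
 v(z) = (-1/(C1 + 6*z))^(1/3)
 v(z) = (-1/(C1 + 2*z))^(1/3)*(-3^(2/3) - 3*3^(1/6)*I)/6
 v(z) = (-1/(C1 + 2*z))^(1/3)*(-3^(2/3) + 3*3^(1/6)*I)/6


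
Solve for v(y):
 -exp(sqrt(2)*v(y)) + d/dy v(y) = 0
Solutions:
 v(y) = sqrt(2)*(2*log(-1/(C1 + y)) - log(2))/4


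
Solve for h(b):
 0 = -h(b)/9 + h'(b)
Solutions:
 h(b) = C1*exp(b/9)


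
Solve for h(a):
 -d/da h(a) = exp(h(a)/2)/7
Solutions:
 h(a) = 2*log(1/(C1 + a)) + 2*log(14)


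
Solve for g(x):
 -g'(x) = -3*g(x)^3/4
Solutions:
 g(x) = -sqrt(2)*sqrt(-1/(C1 + 3*x))
 g(x) = sqrt(2)*sqrt(-1/(C1 + 3*x))


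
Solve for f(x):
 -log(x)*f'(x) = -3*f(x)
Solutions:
 f(x) = C1*exp(3*li(x))


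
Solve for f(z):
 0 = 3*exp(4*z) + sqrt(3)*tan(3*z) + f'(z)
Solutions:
 f(z) = C1 - 3*exp(4*z)/4 + sqrt(3)*log(cos(3*z))/3


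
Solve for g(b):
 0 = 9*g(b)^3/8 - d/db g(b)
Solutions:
 g(b) = -2*sqrt(-1/(C1 + 9*b))
 g(b) = 2*sqrt(-1/(C1 + 9*b))


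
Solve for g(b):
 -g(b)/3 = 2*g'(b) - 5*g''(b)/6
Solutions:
 g(b) = C1*exp(b*(6 - sqrt(46))/5) + C2*exp(b*(6 + sqrt(46))/5)


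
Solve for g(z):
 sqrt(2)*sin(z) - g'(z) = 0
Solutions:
 g(z) = C1 - sqrt(2)*cos(z)


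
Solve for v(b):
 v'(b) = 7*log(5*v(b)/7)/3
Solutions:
 -3*Integral(1/(log(_y) - log(7) + log(5)), (_y, v(b)))/7 = C1 - b


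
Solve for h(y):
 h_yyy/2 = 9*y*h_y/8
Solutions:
 h(y) = C1 + Integral(C2*airyai(2^(1/3)*3^(2/3)*y/2) + C3*airybi(2^(1/3)*3^(2/3)*y/2), y)


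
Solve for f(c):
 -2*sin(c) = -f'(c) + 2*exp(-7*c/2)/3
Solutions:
 f(c) = C1 - 2*cos(c) - 4*exp(-7*c/2)/21


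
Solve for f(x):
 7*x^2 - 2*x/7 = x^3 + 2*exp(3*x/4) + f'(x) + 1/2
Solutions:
 f(x) = C1 - x^4/4 + 7*x^3/3 - x^2/7 - x/2 - 8*exp(3*x/4)/3


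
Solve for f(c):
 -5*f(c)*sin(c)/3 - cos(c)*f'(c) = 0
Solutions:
 f(c) = C1*cos(c)^(5/3)


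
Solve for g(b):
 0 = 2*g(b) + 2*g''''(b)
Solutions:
 g(b) = (C1*sin(sqrt(2)*b/2) + C2*cos(sqrt(2)*b/2))*exp(-sqrt(2)*b/2) + (C3*sin(sqrt(2)*b/2) + C4*cos(sqrt(2)*b/2))*exp(sqrt(2)*b/2)


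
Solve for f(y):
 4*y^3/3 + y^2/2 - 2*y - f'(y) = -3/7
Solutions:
 f(y) = C1 + y^4/3 + y^3/6 - y^2 + 3*y/7


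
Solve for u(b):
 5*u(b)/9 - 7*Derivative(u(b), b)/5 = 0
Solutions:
 u(b) = C1*exp(25*b/63)


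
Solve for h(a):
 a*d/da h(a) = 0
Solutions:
 h(a) = C1


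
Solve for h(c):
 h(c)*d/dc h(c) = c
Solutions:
 h(c) = -sqrt(C1 + c^2)
 h(c) = sqrt(C1 + c^2)


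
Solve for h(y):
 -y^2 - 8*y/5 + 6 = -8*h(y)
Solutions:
 h(y) = y^2/8 + y/5 - 3/4


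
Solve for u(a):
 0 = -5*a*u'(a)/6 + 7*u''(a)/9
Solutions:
 u(a) = C1 + C2*erfi(sqrt(105)*a/14)


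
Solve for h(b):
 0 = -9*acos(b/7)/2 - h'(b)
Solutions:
 h(b) = C1 - 9*b*acos(b/7)/2 + 9*sqrt(49 - b^2)/2


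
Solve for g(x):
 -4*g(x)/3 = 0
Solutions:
 g(x) = 0


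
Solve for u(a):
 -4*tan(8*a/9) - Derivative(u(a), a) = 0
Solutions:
 u(a) = C1 + 9*log(cos(8*a/9))/2


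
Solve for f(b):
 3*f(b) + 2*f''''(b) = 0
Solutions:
 f(b) = (C1*sin(6^(1/4)*b/2) + C2*cos(6^(1/4)*b/2))*exp(-6^(1/4)*b/2) + (C3*sin(6^(1/4)*b/2) + C4*cos(6^(1/4)*b/2))*exp(6^(1/4)*b/2)


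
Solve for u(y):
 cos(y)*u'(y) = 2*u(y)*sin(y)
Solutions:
 u(y) = C1/cos(y)^2


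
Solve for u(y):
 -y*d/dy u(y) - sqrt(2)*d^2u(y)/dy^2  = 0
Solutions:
 u(y) = C1 + C2*erf(2^(1/4)*y/2)


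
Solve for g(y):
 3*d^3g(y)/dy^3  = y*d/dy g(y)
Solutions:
 g(y) = C1 + Integral(C2*airyai(3^(2/3)*y/3) + C3*airybi(3^(2/3)*y/3), y)


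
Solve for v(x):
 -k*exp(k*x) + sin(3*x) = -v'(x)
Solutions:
 v(x) = C1 + exp(k*x) + cos(3*x)/3


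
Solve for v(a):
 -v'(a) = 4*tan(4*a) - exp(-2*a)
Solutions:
 v(a) = C1 - log(tan(4*a)^2 + 1)/2 - exp(-2*a)/2


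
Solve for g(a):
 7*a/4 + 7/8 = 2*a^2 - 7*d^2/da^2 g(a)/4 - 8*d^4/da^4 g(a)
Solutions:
 g(a) = C1 + C2*a + C3*sin(sqrt(14)*a/8) + C4*cos(sqrt(14)*a/8) + 2*a^4/21 - a^3/6 - 1073*a^2/196


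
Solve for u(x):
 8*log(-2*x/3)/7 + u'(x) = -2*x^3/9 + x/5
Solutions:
 u(x) = C1 - x^4/18 + x^2/10 - 8*x*log(-x)/7 + 8*x*(-log(2) + 1 + log(3))/7


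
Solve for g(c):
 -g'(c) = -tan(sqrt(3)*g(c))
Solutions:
 g(c) = sqrt(3)*(pi - asin(C1*exp(sqrt(3)*c)))/3
 g(c) = sqrt(3)*asin(C1*exp(sqrt(3)*c))/3


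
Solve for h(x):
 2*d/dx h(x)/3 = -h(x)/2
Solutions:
 h(x) = C1*exp(-3*x/4)


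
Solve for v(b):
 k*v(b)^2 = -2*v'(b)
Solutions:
 v(b) = 2/(C1 + b*k)


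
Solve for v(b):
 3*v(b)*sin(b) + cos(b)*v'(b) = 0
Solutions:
 v(b) = C1*cos(b)^3


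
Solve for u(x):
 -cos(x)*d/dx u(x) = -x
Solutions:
 u(x) = C1 + Integral(x/cos(x), x)


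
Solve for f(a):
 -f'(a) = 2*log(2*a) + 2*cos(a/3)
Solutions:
 f(a) = C1 - 2*a*log(a) - 2*a*log(2) + 2*a - 6*sin(a/3)


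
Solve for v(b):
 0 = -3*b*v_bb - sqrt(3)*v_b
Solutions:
 v(b) = C1 + C2*b^(1 - sqrt(3)/3)


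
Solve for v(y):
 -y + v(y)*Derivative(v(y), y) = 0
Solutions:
 v(y) = -sqrt(C1 + y^2)
 v(y) = sqrt(C1 + y^2)


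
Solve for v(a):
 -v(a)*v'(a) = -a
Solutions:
 v(a) = -sqrt(C1 + a^2)
 v(a) = sqrt(C1 + a^2)


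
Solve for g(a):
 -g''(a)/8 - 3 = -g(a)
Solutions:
 g(a) = C1*exp(-2*sqrt(2)*a) + C2*exp(2*sqrt(2)*a) + 3


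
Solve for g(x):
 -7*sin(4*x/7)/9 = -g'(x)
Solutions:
 g(x) = C1 - 49*cos(4*x/7)/36


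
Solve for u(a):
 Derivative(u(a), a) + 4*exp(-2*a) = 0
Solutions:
 u(a) = C1 + 2*exp(-2*a)


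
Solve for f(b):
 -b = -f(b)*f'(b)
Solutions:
 f(b) = -sqrt(C1 + b^2)
 f(b) = sqrt(C1 + b^2)


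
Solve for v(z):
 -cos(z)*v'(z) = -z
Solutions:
 v(z) = C1 + Integral(z/cos(z), z)


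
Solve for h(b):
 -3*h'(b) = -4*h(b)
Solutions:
 h(b) = C1*exp(4*b/3)


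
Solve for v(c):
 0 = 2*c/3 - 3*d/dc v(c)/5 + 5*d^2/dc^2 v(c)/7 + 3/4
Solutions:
 v(c) = C1 + C2*exp(21*c/25) + 5*c^2/9 + 1945*c/756


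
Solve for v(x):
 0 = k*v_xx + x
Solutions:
 v(x) = C1 + C2*x - x^3/(6*k)


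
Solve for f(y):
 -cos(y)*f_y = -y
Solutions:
 f(y) = C1 + Integral(y/cos(y), y)


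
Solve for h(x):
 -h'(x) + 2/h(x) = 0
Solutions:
 h(x) = -sqrt(C1 + 4*x)
 h(x) = sqrt(C1 + 4*x)


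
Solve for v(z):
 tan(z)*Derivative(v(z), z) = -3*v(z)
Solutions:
 v(z) = C1/sin(z)^3


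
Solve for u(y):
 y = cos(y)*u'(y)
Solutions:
 u(y) = C1 + Integral(y/cos(y), y)


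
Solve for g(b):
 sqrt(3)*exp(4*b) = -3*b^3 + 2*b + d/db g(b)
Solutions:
 g(b) = C1 + 3*b^4/4 - b^2 + sqrt(3)*exp(4*b)/4


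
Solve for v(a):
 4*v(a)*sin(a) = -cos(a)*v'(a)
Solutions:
 v(a) = C1*cos(a)^4


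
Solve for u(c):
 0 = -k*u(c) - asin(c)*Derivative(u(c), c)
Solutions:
 u(c) = C1*exp(-k*Integral(1/asin(c), c))


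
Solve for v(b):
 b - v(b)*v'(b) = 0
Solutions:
 v(b) = -sqrt(C1 + b^2)
 v(b) = sqrt(C1 + b^2)


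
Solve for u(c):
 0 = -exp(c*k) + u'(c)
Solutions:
 u(c) = C1 + exp(c*k)/k


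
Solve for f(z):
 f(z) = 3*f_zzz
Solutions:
 f(z) = C3*exp(3^(2/3)*z/3) + (C1*sin(3^(1/6)*z/2) + C2*cos(3^(1/6)*z/2))*exp(-3^(2/3)*z/6)


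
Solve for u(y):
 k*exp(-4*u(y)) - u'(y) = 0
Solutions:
 u(y) = log(-I*(C1 + 4*k*y)^(1/4))
 u(y) = log(I*(C1 + 4*k*y)^(1/4))
 u(y) = log(-(C1 + 4*k*y)^(1/4))
 u(y) = log(C1 + 4*k*y)/4


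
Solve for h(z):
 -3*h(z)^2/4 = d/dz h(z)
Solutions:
 h(z) = 4/(C1 + 3*z)


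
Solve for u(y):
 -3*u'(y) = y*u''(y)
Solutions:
 u(y) = C1 + C2/y^2


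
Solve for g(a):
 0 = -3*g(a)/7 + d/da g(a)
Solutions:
 g(a) = C1*exp(3*a/7)


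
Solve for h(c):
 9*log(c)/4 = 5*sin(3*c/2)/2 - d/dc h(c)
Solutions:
 h(c) = C1 - 9*c*log(c)/4 + 9*c/4 - 5*cos(3*c/2)/3


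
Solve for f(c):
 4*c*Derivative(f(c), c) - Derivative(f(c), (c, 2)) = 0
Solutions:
 f(c) = C1 + C2*erfi(sqrt(2)*c)


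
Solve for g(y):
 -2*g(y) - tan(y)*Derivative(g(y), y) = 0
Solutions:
 g(y) = C1/sin(y)^2


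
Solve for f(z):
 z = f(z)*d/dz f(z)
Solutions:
 f(z) = -sqrt(C1 + z^2)
 f(z) = sqrt(C1 + z^2)


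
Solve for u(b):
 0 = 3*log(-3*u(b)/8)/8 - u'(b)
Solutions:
 -8*Integral(1/(log(-_y) - 3*log(2) + log(3)), (_y, u(b)))/3 = C1 - b


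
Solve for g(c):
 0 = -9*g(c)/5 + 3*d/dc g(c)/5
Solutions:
 g(c) = C1*exp(3*c)


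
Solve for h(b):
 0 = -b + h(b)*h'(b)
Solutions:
 h(b) = -sqrt(C1 + b^2)
 h(b) = sqrt(C1 + b^2)


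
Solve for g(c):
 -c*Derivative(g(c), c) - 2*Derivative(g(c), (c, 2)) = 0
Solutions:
 g(c) = C1 + C2*erf(c/2)


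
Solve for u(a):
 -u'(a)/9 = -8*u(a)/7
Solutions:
 u(a) = C1*exp(72*a/7)


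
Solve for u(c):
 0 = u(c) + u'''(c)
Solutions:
 u(c) = C3*exp(-c) + (C1*sin(sqrt(3)*c/2) + C2*cos(sqrt(3)*c/2))*exp(c/2)


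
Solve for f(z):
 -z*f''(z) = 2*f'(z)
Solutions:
 f(z) = C1 + C2/z


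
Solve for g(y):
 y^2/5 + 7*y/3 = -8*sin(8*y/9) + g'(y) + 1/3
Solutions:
 g(y) = C1 + y^3/15 + 7*y^2/6 - y/3 - 9*cos(8*y/9)


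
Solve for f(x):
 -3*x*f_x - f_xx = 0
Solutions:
 f(x) = C1 + C2*erf(sqrt(6)*x/2)


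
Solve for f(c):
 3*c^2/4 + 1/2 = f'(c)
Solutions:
 f(c) = C1 + c^3/4 + c/2


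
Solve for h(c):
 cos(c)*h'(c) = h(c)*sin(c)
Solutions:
 h(c) = C1/cos(c)


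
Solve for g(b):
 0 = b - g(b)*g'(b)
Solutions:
 g(b) = -sqrt(C1 + b^2)
 g(b) = sqrt(C1 + b^2)


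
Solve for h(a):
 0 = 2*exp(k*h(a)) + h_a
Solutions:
 h(a) = Piecewise((log(1/(C1*k + 2*a*k))/k, Ne(k, 0)), (nan, True))
 h(a) = Piecewise((C1 - 2*a, Eq(k, 0)), (nan, True))


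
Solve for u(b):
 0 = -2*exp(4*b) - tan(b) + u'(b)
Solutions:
 u(b) = C1 + exp(4*b)/2 - log(cos(b))


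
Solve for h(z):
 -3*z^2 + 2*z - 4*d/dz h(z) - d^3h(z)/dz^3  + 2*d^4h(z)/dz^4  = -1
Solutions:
 h(z) = C1 + C2*exp(z*(-(12*sqrt(327) + 217)^(1/3) - 1/(12*sqrt(327) + 217)^(1/3) + 2)/12)*sin(sqrt(3)*z*(-(12*sqrt(327) + 217)^(1/3) + (12*sqrt(327) + 217)^(-1/3))/12) + C3*exp(z*(-(12*sqrt(327) + 217)^(1/3) - 1/(12*sqrt(327) + 217)^(1/3) + 2)/12)*cos(sqrt(3)*z*(-(12*sqrt(327) + 217)^(1/3) + (12*sqrt(327) + 217)^(-1/3))/12) + C4*exp(z*((12*sqrt(327) + 217)^(-1/3) + 1 + (12*sqrt(327) + 217)^(1/3))/6) - z^3/4 + z^2/4 + 5*z/8


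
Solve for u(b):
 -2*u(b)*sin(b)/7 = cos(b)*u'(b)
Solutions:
 u(b) = C1*cos(b)^(2/7)


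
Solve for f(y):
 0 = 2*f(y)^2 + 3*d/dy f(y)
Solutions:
 f(y) = 3/(C1 + 2*y)


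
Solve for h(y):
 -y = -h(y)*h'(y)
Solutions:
 h(y) = -sqrt(C1 + y^2)
 h(y) = sqrt(C1 + y^2)


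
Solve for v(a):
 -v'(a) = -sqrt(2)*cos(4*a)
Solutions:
 v(a) = C1 + sqrt(2)*sin(4*a)/4


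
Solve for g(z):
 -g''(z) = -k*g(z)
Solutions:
 g(z) = C1*exp(-sqrt(k)*z) + C2*exp(sqrt(k)*z)


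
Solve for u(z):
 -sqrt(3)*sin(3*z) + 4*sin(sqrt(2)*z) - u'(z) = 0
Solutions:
 u(z) = C1 + sqrt(3)*cos(3*z)/3 - 2*sqrt(2)*cos(sqrt(2)*z)


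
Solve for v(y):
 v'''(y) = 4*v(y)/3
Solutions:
 v(y) = C3*exp(6^(2/3)*y/3) + (C1*sin(2^(2/3)*3^(1/6)*y/2) + C2*cos(2^(2/3)*3^(1/6)*y/2))*exp(-6^(2/3)*y/6)


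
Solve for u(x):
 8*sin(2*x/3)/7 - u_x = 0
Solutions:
 u(x) = C1 - 12*cos(2*x/3)/7


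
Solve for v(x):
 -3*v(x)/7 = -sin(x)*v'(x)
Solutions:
 v(x) = C1*(cos(x) - 1)^(3/14)/(cos(x) + 1)^(3/14)


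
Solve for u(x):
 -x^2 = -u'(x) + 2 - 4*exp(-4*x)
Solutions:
 u(x) = C1 + x^3/3 + 2*x + exp(-4*x)


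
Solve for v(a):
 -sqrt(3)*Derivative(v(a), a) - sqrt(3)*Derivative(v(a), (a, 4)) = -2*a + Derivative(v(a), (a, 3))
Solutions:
 v(a) = C1 + C2*exp(a*(-4*sqrt(3) + 2*18^(1/3)/(2*sqrt(3) + 243 + sqrt(-12 + (2*sqrt(3) + 243)^2))^(1/3) + 12^(1/3)*(2*sqrt(3) + 243 + sqrt(-12 + (2*sqrt(3) + 243)^2))^(1/3))/36)*sin(2^(1/3)*3^(1/6)*a*(-2^(1/3)*3^(2/3)*(2*sqrt(3) + 243 + 9*sqrt(-4/27 + (2*sqrt(3)/9 + 27)^2))^(1/3) + 6/(2*sqrt(3) + 243 + 9*sqrt(-4/27 + (2*sqrt(3)/9 + 27)^2))^(1/3))/36) + C3*exp(a*(-4*sqrt(3) + 2*18^(1/3)/(2*sqrt(3) + 243 + sqrt(-12 + (2*sqrt(3) + 243)^2))^(1/3) + 12^(1/3)*(2*sqrt(3) + 243 + sqrt(-12 + (2*sqrt(3) + 243)^2))^(1/3))/36)*cos(2^(1/3)*3^(1/6)*a*(-2^(1/3)*3^(2/3)*(2*sqrt(3) + 243 + 9*sqrt(-4/27 + (2*sqrt(3)/9 + 27)^2))^(1/3) + 6/(2*sqrt(3) + 243 + 9*sqrt(-4/27 + (2*sqrt(3)/9 + 27)^2))^(1/3))/36) + C4*exp(-a*(2*18^(1/3)/(2*sqrt(3) + 243 + sqrt(-12 + (2*sqrt(3) + 243)^2))^(1/3) + 2*sqrt(3) + 12^(1/3)*(2*sqrt(3) + 243 + sqrt(-12 + (2*sqrt(3) + 243)^2))^(1/3))/18) + sqrt(3)*a^2/3


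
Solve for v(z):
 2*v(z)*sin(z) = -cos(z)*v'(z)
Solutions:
 v(z) = C1*cos(z)^2


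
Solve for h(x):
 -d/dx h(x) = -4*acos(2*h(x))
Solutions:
 Integral(1/acos(2*_y), (_y, h(x))) = C1 + 4*x


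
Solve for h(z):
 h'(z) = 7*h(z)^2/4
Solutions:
 h(z) = -4/(C1 + 7*z)


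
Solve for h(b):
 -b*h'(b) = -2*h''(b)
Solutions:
 h(b) = C1 + C2*erfi(b/2)


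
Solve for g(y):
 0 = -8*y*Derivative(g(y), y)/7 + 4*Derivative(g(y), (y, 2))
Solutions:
 g(y) = C1 + C2*erfi(sqrt(7)*y/7)


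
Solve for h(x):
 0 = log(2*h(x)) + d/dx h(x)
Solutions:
 Integral(1/(log(_y) + log(2)), (_y, h(x))) = C1 - x


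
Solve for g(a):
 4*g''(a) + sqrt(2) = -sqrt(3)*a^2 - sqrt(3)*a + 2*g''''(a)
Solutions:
 g(a) = C1 + C2*a + C3*exp(-sqrt(2)*a) + C4*exp(sqrt(2)*a) - sqrt(3)*a^4/48 - sqrt(3)*a^3/24 + a^2*(-sqrt(3) - sqrt(2))/8


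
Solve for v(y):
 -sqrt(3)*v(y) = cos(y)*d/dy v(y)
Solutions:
 v(y) = C1*(sin(y) - 1)^(sqrt(3)/2)/(sin(y) + 1)^(sqrt(3)/2)


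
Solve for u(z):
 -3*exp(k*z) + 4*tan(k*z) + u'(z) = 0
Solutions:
 u(z) = C1 + 3*Piecewise((exp(k*z)/k, Ne(k, 0)), (z, True)) - 4*Piecewise((-log(cos(k*z))/k, Ne(k, 0)), (0, True))


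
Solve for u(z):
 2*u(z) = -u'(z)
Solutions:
 u(z) = C1*exp(-2*z)


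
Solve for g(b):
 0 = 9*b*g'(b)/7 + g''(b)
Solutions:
 g(b) = C1 + C2*erf(3*sqrt(14)*b/14)


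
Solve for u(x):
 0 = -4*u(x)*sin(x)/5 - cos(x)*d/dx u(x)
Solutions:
 u(x) = C1*cos(x)^(4/5)


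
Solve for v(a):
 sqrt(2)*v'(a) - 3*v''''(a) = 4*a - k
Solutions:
 v(a) = C1 + C4*exp(2^(1/6)*3^(2/3)*a/3) + sqrt(2)*a^2 - sqrt(2)*a*k/2 + (C2*sin(6^(1/6)*a/2) + C3*cos(6^(1/6)*a/2))*exp(-2^(1/6)*3^(2/3)*a/6)


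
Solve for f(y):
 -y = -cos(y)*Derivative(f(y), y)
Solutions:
 f(y) = C1 + Integral(y/cos(y), y)


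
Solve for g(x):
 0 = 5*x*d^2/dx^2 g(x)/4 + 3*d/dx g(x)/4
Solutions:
 g(x) = C1 + C2*x^(2/5)


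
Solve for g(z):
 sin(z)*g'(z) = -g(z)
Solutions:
 g(z) = C1*sqrt(cos(z) + 1)/sqrt(cos(z) - 1)


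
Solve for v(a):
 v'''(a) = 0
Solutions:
 v(a) = C1 + C2*a + C3*a^2


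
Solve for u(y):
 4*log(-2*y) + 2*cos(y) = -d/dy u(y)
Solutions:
 u(y) = C1 - 4*y*log(-y) - 4*y*log(2) + 4*y - 2*sin(y)


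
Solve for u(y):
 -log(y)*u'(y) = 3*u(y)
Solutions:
 u(y) = C1*exp(-3*li(y))


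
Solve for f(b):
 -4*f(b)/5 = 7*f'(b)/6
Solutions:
 f(b) = C1*exp(-24*b/35)


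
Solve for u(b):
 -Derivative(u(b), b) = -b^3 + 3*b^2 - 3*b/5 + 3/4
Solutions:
 u(b) = C1 + b^4/4 - b^3 + 3*b^2/10 - 3*b/4


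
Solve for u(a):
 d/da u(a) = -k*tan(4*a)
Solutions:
 u(a) = C1 + k*log(cos(4*a))/4


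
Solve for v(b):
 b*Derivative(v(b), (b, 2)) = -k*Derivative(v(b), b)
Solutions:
 v(b) = C1 + b^(1 - re(k))*(C2*sin(log(b)*Abs(im(k))) + C3*cos(log(b)*im(k)))


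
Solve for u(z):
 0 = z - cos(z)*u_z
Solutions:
 u(z) = C1 + Integral(z/cos(z), z)


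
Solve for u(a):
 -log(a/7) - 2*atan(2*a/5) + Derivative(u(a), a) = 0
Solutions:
 u(a) = C1 + a*log(a) + 2*a*atan(2*a/5) - a*log(7) - a - 5*log(4*a^2 + 25)/2


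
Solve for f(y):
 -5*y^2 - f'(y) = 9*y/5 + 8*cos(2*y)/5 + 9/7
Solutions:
 f(y) = C1 - 5*y^3/3 - 9*y^2/10 - 9*y/7 - 8*sin(y)*cos(y)/5


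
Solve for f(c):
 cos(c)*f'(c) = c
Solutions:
 f(c) = C1 + Integral(c/cos(c), c)


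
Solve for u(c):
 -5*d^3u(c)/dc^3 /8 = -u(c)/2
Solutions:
 u(c) = C3*exp(10^(2/3)*c/5) + (C1*sin(10^(2/3)*sqrt(3)*c/10) + C2*cos(10^(2/3)*sqrt(3)*c/10))*exp(-10^(2/3)*c/10)


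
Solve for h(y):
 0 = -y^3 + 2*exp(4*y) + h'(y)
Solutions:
 h(y) = C1 + y^4/4 - exp(4*y)/2


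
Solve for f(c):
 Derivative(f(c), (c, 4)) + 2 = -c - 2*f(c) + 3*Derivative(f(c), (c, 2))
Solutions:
 f(c) = C1*exp(-c) + C2*exp(c) + C3*exp(-sqrt(2)*c) + C4*exp(sqrt(2)*c) - c/2 - 1


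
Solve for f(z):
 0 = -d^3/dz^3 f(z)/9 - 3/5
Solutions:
 f(z) = C1 + C2*z + C3*z^2 - 9*z^3/10


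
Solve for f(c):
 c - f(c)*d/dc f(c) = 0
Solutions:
 f(c) = -sqrt(C1 + c^2)
 f(c) = sqrt(C1 + c^2)


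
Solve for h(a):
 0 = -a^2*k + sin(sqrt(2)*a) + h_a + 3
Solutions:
 h(a) = C1 + a^3*k/3 - 3*a + sqrt(2)*cos(sqrt(2)*a)/2


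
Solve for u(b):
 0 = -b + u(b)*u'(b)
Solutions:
 u(b) = -sqrt(C1 + b^2)
 u(b) = sqrt(C1 + b^2)


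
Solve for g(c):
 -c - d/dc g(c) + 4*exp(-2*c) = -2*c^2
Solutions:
 g(c) = C1 + 2*c^3/3 - c^2/2 - 2*exp(-2*c)


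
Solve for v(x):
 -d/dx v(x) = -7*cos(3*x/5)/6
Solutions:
 v(x) = C1 + 35*sin(3*x/5)/18


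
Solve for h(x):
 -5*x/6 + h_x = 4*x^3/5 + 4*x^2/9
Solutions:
 h(x) = C1 + x^4/5 + 4*x^3/27 + 5*x^2/12


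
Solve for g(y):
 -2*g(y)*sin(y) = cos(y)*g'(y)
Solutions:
 g(y) = C1*cos(y)^2


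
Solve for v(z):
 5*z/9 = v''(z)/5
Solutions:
 v(z) = C1 + C2*z + 25*z^3/54


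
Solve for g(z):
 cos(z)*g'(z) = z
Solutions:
 g(z) = C1 + Integral(z/cos(z), z)


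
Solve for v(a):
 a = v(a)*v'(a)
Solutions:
 v(a) = -sqrt(C1 + a^2)
 v(a) = sqrt(C1 + a^2)


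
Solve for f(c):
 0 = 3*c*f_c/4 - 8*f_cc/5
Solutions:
 f(c) = C1 + C2*erfi(sqrt(15)*c/8)


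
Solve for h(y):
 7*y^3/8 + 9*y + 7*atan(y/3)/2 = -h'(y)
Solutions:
 h(y) = C1 - 7*y^4/32 - 9*y^2/2 - 7*y*atan(y/3)/2 + 21*log(y^2 + 9)/4


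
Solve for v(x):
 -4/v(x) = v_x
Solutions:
 v(x) = -sqrt(C1 - 8*x)
 v(x) = sqrt(C1 - 8*x)


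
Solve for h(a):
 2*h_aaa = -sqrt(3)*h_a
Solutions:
 h(a) = C1 + C2*sin(sqrt(2)*3^(1/4)*a/2) + C3*cos(sqrt(2)*3^(1/4)*a/2)


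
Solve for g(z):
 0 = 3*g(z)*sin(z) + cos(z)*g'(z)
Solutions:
 g(z) = C1*cos(z)^3


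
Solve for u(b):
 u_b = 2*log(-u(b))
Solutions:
 -li(-u(b)) = C1 + 2*b


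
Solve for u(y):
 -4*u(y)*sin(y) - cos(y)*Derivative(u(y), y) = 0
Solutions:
 u(y) = C1*cos(y)^4


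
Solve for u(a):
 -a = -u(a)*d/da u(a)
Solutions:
 u(a) = -sqrt(C1 + a^2)
 u(a) = sqrt(C1 + a^2)


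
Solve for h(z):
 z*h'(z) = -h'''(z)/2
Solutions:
 h(z) = C1 + Integral(C2*airyai(-2^(1/3)*z) + C3*airybi(-2^(1/3)*z), z)


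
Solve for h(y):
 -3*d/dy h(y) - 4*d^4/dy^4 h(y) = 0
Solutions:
 h(y) = C1 + C4*exp(-6^(1/3)*y/2) + (C2*sin(2^(1/3)*3^(5/6)*y/4) + C3*cos(2^(1/3)*3^(5/6)*y/4))*exp(6^(1/3)*y/4)


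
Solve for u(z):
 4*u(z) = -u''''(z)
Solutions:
 u(z) = (C1*sin(z) + C2*cos(z))*exp(-z) + (C3*sin(z) + C4*cos(z))*exp(z)


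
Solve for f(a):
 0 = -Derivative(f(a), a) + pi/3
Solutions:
 f(a) = C1 + pi*a/3


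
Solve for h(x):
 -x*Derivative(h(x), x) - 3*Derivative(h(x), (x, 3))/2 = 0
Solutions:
 h(x) = C1 + Integral(C2*airyai(-2^(1/3)*3^(2/3)*x/3) + C3*airybi(-2^(1/3)*3^(2/3)*x/3), x)


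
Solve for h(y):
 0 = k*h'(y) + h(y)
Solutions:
 h(y) = C1*exp(-y/k)


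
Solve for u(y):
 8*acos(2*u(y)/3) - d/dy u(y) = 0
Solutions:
 Integral(1/acos(2*_y/3), (_y, u(y))) = C1 + 8*y


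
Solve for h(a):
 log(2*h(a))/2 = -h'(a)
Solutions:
 2*Integral(1/(log(_y) + log(2)), (_y, h(a))) = C1 - a


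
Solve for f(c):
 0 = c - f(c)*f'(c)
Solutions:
 f(c) = -sqrt(C1 + c^2)
 f(c) = sqrt(C1 + c^2)


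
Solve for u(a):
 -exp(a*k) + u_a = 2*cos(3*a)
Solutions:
 u(a) = C1 + 2*sin(3*a)/3 + exp(a*k)/k


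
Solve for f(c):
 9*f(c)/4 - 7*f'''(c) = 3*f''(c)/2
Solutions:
 f(c) = C1*exp(-c*((21*sqrt(439) + 440)^(-1/3) + 2 + (21*sqrt(439) + 440)^(1/3))/28)*sin(sqrt(3)*c*(-(21*sqrt(439) + 440)^(1/3) + (21*sqrt(439) + 440)^(-1/3))/28) + C2*exp(-c*((21*sqrt(439) + 440)^(-1/3) + 2 + (21*sqrt(439) + 440)^(1/3))/28)*cos(sqrt(3)*c*(-(21*sqrt(439) + 440)^(1/3) + (21*sqrt(439) + 440)^(-1/3))/28) + C3*exp(c*(-1 + (21*sqrt(439) + 440)^(-1/3) + (21*sqrt(439) + 440)^(1/3))/14)


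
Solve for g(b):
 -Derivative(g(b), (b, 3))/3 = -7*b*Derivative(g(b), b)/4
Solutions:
 g(b) = C1 + Integral(C2*airyai(42^(1/3)*b/2) + C3*airybi(42^(1/3)*b/2), b)


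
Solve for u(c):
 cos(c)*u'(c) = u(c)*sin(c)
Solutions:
 u(c) = C1/cos(c)


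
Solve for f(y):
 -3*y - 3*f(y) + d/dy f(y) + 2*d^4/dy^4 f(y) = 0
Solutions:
 f(y) = C1*exp(y*(-4 - 4*2^(2/3)/(67 + 9*sqrt(57))^(1/3) + 2^(1/3)*(67 + 9*sqrt(57))^(1/3))/12)*sin(2^(1/3)*sqrt(3)*y*(4*2^(1/3)/(67 + 9*sqrt(57))^(1/3) + (67 + 9*sqrt(57))^(1/3))/12) + C2*exp(y*(-4 - 4*2^(2/3)/(67 + 9*sqrt(57))^(1/3) + 2^(1/3)*(67 + 9*sqrt(57))^(1/3))/12)*cos(2^(1/3)*sqrt(3)*y*(4*2^(1/3)/(67 + 9*sqrt(57))^(1/3) + (67 + 9*sqrt(57))^(1/3))/12) + C3*exp(y) + C4*exp(y*(-2^(1/3)*(67 + 9*sqrt(57))^(1/3) - 2 + 4*2^(2/3)/(67 + 9*sqrt(57))^(1/3))/6) - y - 1/3


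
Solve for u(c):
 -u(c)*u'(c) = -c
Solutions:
 u(c) = -sqrt(C1 + c^2)
 u(c) = sqrt(C1 + c^2)


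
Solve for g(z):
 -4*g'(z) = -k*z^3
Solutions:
 g(z) = C1 + k*z^4/16


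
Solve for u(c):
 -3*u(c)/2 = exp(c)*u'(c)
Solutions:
 u(c) = C1*exp(3*exp(-c)/2)


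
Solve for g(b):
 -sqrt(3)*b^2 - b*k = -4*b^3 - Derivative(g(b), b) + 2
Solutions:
 g(b) = C1 - b^4 + sqrt(3)*b^3/3 + b^2*k/2 + 2*b


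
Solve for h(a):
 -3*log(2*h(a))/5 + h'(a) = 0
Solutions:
 -5*Integral(1/(log(_y) + log(2)), (_y, h(a)))/3 = C1 - a


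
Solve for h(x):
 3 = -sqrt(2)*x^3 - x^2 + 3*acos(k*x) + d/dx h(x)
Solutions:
 h(x) = C1 + sqrt(2)*x^4/4 + x^3/3 + 3*x - 3*Piecewise((x*acos(k*x) - sqrt(-k^2*x^2 + 1)/k, Ne(k, 0)), (pi*x/2, True))


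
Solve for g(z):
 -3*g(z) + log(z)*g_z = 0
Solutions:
 g(z) = C1*exp(3*li(z))


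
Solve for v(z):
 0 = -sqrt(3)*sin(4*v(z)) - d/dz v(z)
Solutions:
 v(z) = -acos((-C1 - exp(8*sqrt(3)*z))/(C1 - exp(8*sqrt(3)*z)))/4 + pi/2
 v(z) = acos((-C1 - exp(8*sqrt(3)*z))/(C1 - exp(8*sqrt(3)*z)))/4


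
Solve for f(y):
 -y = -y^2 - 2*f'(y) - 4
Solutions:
 f(y) = C1 - y^3/6 + y^2/4 - 2*y


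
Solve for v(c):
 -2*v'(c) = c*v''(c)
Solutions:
 v(c) = C1 + C2/c


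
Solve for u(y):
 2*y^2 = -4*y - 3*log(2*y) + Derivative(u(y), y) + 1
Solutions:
 u(y) = C1 + 2*y^3/3 + 2*y^2 + 3*y*log(y) - 4*y + y*log(8)


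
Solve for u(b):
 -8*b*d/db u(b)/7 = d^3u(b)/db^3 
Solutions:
 u(b) = C1 + Integral(C2*airyai(-2*7^(2/3)*b/7) + C3*airybi(-2*7^(2/3)*b/7), b)


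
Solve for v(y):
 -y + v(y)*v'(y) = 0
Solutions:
 v(y) = -sqrt(C1 + y^2)
 v(y) = sqrt(C1 + y^2)


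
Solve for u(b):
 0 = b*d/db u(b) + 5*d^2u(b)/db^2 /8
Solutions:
 u(b) = C1 + C2*erf(2*sqrt(5)*b/5)


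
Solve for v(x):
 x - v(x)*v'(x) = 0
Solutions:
 v(x) = -sqrt(C1 + x^2)
 v(x) = sqrt(C1 + x^2)


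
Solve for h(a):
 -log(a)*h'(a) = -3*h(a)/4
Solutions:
 h(a) = C1*exp(3*li(a)/4)


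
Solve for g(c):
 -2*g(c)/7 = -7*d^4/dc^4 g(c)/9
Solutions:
 g(c) = C1*exp(-2^(1/4)*sqrt(21)*c/7) + C2*exp(2^(1/4)*sqrt(21)*c/7) + C3*sin(2^(1/4)*sqrt(21)*c/7) + C4*cos(2^(1/4)*sqrt(21)*c/7)


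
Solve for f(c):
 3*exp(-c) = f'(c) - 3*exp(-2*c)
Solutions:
 f(c) = C1 - 3*exp(-c) - 3*exp(-2*c)/2


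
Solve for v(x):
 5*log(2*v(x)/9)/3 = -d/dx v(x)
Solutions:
 3*Integral(1/(log(_y) - 2*log(3) + log(2)), (_y, v(x)))/5 = C1 - x


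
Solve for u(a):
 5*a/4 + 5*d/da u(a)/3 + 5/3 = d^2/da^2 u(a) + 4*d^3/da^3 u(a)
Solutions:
 u(a) = C1 + C2*exp(a*(-3 + sqrt(249))/24) + C3*exp(-a*(3 + sqrt(249))/24) - 3*a^2/8 - 29*a/20


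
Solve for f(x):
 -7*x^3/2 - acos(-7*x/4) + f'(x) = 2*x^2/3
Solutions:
 f(x) = C1 + 7*x^4/8 + 2*x^3/9 + x*acos(-7*x/4) + sqrt(16 - 49*x^2)/7


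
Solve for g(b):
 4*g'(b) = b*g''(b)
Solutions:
 g(b) = C1 + C2*b^5


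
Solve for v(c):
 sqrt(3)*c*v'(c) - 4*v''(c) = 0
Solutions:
 v(c) = C1 + C2*erfi(sqrt(2)*3^(1/4)*c/4)
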